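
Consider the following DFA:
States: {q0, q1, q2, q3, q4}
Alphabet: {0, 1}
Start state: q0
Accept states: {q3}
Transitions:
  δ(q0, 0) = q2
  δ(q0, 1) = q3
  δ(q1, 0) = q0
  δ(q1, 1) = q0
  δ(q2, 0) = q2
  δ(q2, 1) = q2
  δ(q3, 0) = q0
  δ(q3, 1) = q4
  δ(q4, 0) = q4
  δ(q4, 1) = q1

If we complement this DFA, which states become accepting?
Complement accept states = All states \ Original accept states
= {q0, q1, q2, q3, q4} \ {q3}
{q0, q1, q2, q4}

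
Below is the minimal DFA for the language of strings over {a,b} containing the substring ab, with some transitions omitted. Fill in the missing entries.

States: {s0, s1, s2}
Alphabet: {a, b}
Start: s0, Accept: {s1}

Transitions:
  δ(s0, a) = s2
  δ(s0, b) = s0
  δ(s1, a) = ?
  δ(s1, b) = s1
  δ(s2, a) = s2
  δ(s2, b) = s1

From the language and accept set, identify what each state tracks — s0: no a seen yet; s1: substring ab seen; s2: seen a a, waiting for b.
Each missing δ(q, a) is the state matching the new tracked value after reading a.
δ(s1, a) = s1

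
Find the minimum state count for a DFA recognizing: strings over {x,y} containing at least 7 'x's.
By Myhill–Nerode, count the distinguishable equivalence classes: 8 classes — having seen 0, 1, …, 6, or ≥7 copies of 'x'; any two classes i < j (j ≤ 7) are distinguished by the string x^(7−j), which takes class j to 7 copies (accepted) but leaves class i below 7 (rejected).
8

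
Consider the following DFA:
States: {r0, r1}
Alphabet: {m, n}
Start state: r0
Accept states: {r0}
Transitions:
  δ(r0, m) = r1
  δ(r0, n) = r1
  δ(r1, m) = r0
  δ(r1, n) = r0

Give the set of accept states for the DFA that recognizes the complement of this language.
Complement accept states = All states \ Original accept states
= {r0, r1} \ {r0}
{r1}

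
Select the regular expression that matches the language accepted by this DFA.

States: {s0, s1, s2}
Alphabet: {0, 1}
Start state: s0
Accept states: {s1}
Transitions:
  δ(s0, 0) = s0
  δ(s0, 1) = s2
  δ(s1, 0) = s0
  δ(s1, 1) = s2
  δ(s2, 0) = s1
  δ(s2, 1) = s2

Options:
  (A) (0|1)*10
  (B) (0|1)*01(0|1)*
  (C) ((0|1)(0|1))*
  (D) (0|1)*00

Check each option against the DFA on short strings; one disagreement eliminates an option:
  (A) (0|1)*10: agrees with the DFA on every string of length ≤ 6
  (B) (0|1)*01(0|1)*: on '01' the DFA goes s0 → s0 → s2 and rejects (s2 ∉ Accept), but the regex matches it → eliminate
  (C) ((0|1)(0|1))*: on ε the DFA stays in s0 and rejects (s0 ∉ Accept), but the regex matches it → eliminate
  (D) (0|1)*00: on '00' the DFA goes s0 → s0 → s0 and rejects (s0 ∉ Accept), but the regex matches it → eliminate
Only (A) is consistent with the DFA.
(A) (0|1)*10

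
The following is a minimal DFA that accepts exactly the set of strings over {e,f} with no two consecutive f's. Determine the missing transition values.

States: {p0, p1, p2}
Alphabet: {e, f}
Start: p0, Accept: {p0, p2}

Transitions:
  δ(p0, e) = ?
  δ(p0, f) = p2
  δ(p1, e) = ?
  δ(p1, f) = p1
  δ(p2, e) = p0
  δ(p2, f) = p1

From the language and accept set, identify what each state tracks — p0: last symbol not f (ok); p1: saw ff (dead); p2: last symbol f (ok).
Each missing δ(q, a) is the state matching the new tracked value after reading a.
δ(p0, e) = p0; δ(p1, e) = p1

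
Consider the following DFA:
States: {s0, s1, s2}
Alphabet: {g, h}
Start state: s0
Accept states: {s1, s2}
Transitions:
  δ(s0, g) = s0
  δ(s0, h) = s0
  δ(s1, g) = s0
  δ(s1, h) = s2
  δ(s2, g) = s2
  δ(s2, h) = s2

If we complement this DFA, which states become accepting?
Complement accept states = All states \ Original accept states
= {s0, s1, s2} \ {s1, s2}
{s0}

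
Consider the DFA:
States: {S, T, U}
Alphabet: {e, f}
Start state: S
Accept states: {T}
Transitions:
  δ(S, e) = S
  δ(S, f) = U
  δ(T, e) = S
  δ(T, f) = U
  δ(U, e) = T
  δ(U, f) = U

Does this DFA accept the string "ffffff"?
Processing string "ffffff":
  S --f--> U
  U --f--> U
  U --f--> U
  U --f--> U
  U --f--> U
  U --f--> U
Final state: U
Accept states: {T}
No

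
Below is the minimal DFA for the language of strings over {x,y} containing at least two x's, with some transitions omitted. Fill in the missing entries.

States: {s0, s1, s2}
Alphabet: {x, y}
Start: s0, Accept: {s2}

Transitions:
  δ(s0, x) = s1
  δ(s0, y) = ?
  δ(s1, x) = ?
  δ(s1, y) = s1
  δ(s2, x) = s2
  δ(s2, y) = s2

From the language and accept set, identify what each state tracks — s0: zero x's seen; s1: one x seen; s2: ≥ two x's seen.
Each missing δ(q, a) is the state matching the new tracked value after reading a.
δ(s0, y) = s0; δ(s1, x) = s2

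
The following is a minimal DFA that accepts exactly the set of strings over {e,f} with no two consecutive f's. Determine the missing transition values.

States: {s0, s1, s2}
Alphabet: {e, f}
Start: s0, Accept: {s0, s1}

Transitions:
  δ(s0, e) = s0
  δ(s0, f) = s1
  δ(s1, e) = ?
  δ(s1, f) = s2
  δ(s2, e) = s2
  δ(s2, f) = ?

From the language and accept set, identify what each state tracks — s0: last symbol not f (ok); s1: last symbol f (ok); s2: saw ff (dead).
Each missing δ(q, a) is the state matching the new tracked value after reading a.
δ(s1, e) = s0; δ(s2, f) = s2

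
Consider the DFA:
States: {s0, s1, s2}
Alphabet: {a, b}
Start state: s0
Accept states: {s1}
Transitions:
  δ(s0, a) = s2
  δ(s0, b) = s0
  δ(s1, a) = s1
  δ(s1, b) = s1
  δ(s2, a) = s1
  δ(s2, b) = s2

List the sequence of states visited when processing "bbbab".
read 'b': s0 → s0
  read 'b': s0 → s0
  read 'b': s0 → s0
  read 'a': s0 → s2
  read 'b': s2 → s2
s0 -> s0 -> s0 -> s0 -> s2 -> s2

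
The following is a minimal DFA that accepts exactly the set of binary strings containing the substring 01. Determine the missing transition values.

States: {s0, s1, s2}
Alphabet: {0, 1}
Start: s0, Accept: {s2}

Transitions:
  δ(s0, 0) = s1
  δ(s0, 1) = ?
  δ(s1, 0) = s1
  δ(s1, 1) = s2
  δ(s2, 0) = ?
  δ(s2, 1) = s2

From the language and accept set, identify what each state tracks — s0: no 0 seen yet; s1: seen a 0, waiting for 1; s2: substring 01 seen.
Each missing δ(q, a) is the state matching the new tracked value after reading a.
δ(s0, 1) = s0; δ(s2, 0) = s2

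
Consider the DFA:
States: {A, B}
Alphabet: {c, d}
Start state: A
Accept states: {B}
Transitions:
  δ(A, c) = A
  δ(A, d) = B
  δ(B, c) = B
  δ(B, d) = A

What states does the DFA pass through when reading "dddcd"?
read 'd': A → B
  read 'd': B → A
  read 'd': A → B
  read 'c': B → B
  read 'd': B → A
A -> B -> A -> B -> B -> A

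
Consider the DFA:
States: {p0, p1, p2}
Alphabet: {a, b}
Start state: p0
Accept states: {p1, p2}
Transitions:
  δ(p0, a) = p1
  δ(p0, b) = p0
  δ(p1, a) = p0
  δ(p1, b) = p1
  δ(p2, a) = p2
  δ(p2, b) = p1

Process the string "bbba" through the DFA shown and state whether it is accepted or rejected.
Processing string "bbba":
  p0 --b--> p0
  p0 --b--> p0
  p0 --b--> p0
  p0 --a--> p1
Final state: p1
Accept states: {p1, p2}
Yes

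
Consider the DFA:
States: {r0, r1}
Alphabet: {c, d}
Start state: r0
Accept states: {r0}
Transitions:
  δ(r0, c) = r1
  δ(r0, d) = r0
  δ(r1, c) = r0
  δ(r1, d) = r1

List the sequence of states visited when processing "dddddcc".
read 'd': r0 → r0
  read 'd': r0 → r0
  read 'd': r0 → r0
  read 'd': r0 → r0
  read 'd': r0 → r0
  read 'c': r0 → r1
  read 'c': r1 → r0
r0 -> r0 -> r0 -> r0 -> r0 -> r0 -> r1 -> r0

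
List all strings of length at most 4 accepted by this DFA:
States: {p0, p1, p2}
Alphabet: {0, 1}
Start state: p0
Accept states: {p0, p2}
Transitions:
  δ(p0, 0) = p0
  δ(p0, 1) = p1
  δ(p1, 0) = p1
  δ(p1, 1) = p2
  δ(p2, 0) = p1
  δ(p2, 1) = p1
ε, 0, 00, 11, 000, 011, 101, 0000, 0011, 0101, 1001, 1101, 1111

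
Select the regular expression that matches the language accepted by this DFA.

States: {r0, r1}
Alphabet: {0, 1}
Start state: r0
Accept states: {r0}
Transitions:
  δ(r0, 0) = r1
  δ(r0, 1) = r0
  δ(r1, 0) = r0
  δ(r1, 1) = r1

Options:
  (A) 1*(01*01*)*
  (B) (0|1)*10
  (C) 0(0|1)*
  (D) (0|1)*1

Check each option against the DFA on short strings; one disagreement eliminates an option:
  (A) 1*(01*01*)*: agrees with the DFA on every string of length ≤ 6
  (B) (0|1)*10: on ε the DFA stays in r0 and accepts (r0 ∈ Accept), but the regex does not match it → eliminate
  (C) 0(0|1)*: on ε the DFA stays in r0 and accepts (r0 ∈ Accept), but the regex does not match it → eliminate
  (D) (0|1)*1: on ε the DFA stays in r0 and accepts (r0 ∈ Accept), but the regex does not match it → eliminate
Only (A) is consistent with the DFA.
(A) 1*(01*01*)*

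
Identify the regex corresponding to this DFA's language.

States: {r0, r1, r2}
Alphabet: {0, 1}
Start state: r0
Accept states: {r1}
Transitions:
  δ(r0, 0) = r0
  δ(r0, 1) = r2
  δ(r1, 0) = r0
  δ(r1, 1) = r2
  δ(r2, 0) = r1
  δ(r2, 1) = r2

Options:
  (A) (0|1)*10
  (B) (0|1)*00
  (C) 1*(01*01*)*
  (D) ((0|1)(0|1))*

Check each option against the DFA on short strings; one disagreement eliminates an option:
  (A) (0|1)*10: agrees with the DFA on every string of length ≤ 6
  (B) (0|1)*00: on '00' the DFA goes r0 → r0 → r0 and rejects (r0 ∉ Accept), but the regex matches it → eliminate
  (C) 1*(01*01*)*: on ε the DFA stays in r0 and rejects (r0 ∉ Accept), but the regex matches it → eliminate
  (D) ((0|1)(0|1))*: on ε the DFA stays in r0 and rejects (r0 ∉ Accept), but the regex matches it → eliminate
Only (A) is consistent with the DFA.
(A) (0|1)*10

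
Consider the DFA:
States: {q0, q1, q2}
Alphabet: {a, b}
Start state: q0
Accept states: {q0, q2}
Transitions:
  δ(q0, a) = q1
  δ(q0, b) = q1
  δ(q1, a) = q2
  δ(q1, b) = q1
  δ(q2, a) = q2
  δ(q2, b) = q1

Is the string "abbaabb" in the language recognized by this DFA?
Processing string "abbaabb":
  q0 --a--> q1
  q1 --b--> q1
  q1 --b--> q1
  q1 --a--> q2
  q2 --a--> q2
  q2 --b--> q1
  q1 --b--> q1
Final state: q1
Accept states: {q0, q2}
No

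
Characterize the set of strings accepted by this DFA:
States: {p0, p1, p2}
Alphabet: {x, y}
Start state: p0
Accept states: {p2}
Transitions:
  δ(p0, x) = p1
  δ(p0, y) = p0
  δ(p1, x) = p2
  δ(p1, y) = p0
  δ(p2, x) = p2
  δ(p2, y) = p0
Testing a few strings:
  'yxx' → accept
  'xyy' → reject
  'x' → reject
  'xyyy' → reject
State roles: p0=last symbol not x; p1=one trailing x; p2=two trailing x's
All strings over {x,y} ending with xx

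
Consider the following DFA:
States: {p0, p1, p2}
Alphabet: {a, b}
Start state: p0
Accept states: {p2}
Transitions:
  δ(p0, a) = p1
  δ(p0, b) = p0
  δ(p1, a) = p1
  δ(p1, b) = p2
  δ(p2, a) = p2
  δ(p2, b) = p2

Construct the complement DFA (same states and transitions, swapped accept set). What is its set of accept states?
Complement accept states = All states \ Original accept states
= {p0, p1, p2} \ {p2}
{p0, p1}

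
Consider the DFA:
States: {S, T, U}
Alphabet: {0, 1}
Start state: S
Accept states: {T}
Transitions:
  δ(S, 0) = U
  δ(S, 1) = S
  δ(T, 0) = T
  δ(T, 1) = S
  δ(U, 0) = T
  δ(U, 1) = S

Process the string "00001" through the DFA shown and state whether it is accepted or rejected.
Processing string "00001":
  S --0--> U
  U --0--> T
  T --0--> T
  T --0--> T
  T --1--> S
Final state: S
Accept states: {T}
No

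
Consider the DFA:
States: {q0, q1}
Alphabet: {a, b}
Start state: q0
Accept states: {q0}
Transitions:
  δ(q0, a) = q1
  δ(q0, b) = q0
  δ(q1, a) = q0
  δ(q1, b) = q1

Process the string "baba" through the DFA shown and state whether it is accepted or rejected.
Processing string "baba":
  q0 --b--> q0
  q0 --a--> q1
  q1 --b--> q1
  q1 --a--> q0
Final state: q0
Accept states: {q0}
Yes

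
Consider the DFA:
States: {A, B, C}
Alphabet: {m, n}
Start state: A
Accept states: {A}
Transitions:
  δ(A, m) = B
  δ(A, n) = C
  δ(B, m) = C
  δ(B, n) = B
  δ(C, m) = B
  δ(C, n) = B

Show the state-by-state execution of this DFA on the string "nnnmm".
read 'n': A → C
  read 'n': C → B
  read 'n': B → B
  read 'm': B → C
  read 'm': C → B
A -> C -> B -> B -> C -> B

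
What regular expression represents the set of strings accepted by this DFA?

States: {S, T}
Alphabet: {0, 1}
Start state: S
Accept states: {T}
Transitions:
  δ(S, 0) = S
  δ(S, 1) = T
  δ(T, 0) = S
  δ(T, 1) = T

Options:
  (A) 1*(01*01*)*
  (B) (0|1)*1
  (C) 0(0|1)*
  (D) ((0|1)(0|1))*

Check each option against the DFA on short strings; one disagreement eliminates an option:
  (A) 1*(01*01*)*: on ε the DFA stays in S and rejects (S ∉ Accept), but the regex matches it → eliminate
  (B) (0|1)*1: agrees with the DFA on every string of length ≤ 6
  (C) 0(0|1)*: on '0' the DFA goes S → S and rejects (S ∉ Accept), but the regex matches it → eliminate
  (D) ((0|1)(0|1))*: on ε the DFA stays in S and rejects (S ∉ Accept), but the regex matches it → eliminate
Only (B) is consistent with the DFA.
(B) (0|1)*1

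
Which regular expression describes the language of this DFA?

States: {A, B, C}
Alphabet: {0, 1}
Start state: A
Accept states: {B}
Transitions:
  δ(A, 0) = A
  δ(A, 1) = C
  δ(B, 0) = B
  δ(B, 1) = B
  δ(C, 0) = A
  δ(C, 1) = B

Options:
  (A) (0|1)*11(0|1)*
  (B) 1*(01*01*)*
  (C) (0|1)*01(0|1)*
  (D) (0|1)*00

Check each option against the DFA on short strings; one disagreement eliminates an option:
  (A) (0|1)*11(0|1)*: agrees with the DFA on every string of length ≤ 6
  (B) 1*(01*01*)*: on ε the DFA stays in A and rejects (A ∉ Accept), but the regex matches it → eliminate
  (C) (0|1)*01(0|1)*: on '01' the DFA goes A → A → C and rejects (C ∉ Accept), but the regex matches it → eliminate
  (D) (0|1)*00: on '00' the DFA goes A → A → A and rejects (A ∉ Accept), but the regex matches it → eliminate
Only (A) is consistent with the DFA.
(A) (0|1)*11(0|1)*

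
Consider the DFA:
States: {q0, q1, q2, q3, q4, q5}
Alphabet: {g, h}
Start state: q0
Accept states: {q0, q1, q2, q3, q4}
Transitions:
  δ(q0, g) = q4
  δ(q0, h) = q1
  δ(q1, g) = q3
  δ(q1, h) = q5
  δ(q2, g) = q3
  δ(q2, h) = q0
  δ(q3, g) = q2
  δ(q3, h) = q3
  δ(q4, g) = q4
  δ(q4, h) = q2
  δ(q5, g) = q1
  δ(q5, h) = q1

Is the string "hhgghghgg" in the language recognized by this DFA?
Processing string "hhgghghgg":
  q0 --h--> q1
  q1 --h--> q5
  q5 --g--> q1
  q1 --g--> q3
  q3 --h--> q3
  q3 --g--> q2
  q2 --h--> q0
  q0 --g--> q4
  q4 --g--> q4
Final state: q4
Accept states: {q0, q1, q2, q3, q4}
Yes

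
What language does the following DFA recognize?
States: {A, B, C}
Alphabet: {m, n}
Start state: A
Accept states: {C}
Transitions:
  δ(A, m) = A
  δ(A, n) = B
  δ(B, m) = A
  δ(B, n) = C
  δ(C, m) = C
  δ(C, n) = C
Testing a few strings:
  'mnmm' → reject
  'm' → reject
  'mm' → reject
  'nmn' → reject
State roles: A=no progress toward nn; B=one trailing n; C=substring nn seen
All strings over {m,n} containing the substring nn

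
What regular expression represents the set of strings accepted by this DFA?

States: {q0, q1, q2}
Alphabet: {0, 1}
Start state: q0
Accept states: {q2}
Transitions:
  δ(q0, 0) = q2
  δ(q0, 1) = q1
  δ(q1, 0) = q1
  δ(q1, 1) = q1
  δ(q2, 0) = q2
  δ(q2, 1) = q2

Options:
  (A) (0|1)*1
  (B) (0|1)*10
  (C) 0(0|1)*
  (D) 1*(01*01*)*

Check each option against the DFA on short strings; one disagreement eliminates an option:
  (A) (0|1)*1: on '0' the DFA goes q0 → q2 and accepts (q2 ∈ Accept), but the regex does not match it → eliminate
  (B) (0|1)*10: on '0' the DFA goes q0 → q2 and accepts (q2 ∈ Accept), but the regex does not match it → eliminate
  (C) 0(0|1)*: agrees with the DFA on every string of length ≤ 6
  (D) 1*(01*01*)*: on ε the DFA stays in q0 and rejects (q0 ∉ Accept), but the regex matches it → eliminate
Only (C) is consistent with the DFA.
(C) 0(0|1)*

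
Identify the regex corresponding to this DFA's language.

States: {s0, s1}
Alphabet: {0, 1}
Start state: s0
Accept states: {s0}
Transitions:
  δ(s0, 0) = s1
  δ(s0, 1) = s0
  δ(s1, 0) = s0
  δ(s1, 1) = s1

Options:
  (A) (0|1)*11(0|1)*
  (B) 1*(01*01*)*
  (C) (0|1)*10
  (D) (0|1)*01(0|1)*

Check each option against the DFA on short strings; one disagreement eliminates an option:
  (A) (0|1)*11(0|1)*: on ε the DFA stays in s0 and accepts (s0 ∈ Accept), but the regex does not match it → eliminate
  (B) 1*(01*01*)*: agrees with the DFA on every string of length ≤ 6
  (C) (0|1)*10: on ε the DFA stays in s0 and accepts (s0 ∈ Accept), but the regex does not match it → eliminate
  (D) (0|1)*01(0|1)*: on ε the DFA stays in s0 and accepts (s0 ∈ Accept), but the regex does not match it → eliminate
Only (B) is consistent with the DFA.
(B) 1*(01*01*)*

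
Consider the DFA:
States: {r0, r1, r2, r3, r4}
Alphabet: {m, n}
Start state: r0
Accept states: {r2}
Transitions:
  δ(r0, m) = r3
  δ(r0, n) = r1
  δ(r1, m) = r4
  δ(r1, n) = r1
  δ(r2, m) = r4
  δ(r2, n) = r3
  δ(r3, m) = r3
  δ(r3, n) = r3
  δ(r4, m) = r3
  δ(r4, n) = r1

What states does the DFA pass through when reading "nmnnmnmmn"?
read 'n': r0 → r1
  read 'm': r1 → r4
  read 'n': r4 → r1
  read 'n': r1 → r1
  read 'm': r1 → r4
  read 'n': r4 → r1
  read 'm': r1 → r4
  read 'm': r4 → r3
  read 'n': r3 → r3
r0 -> r1 -> r4 -> r1 -> r1 -> r4 -> r1 -> r4 -> r3 -> r3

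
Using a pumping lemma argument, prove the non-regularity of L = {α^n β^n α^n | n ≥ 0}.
Assume L is regular with pumping length p. Idea: pumping the first α-block unbalances it against the other two.
Choose s = α^p β^p α^p ∈ L (|s| = 3p ≥ p). By the pumping lemma, s = xyz with |xy| ≤ p, |y| > 0, so y = α^k with k ≥ 1, inside the first α-block. Then xy²z = α^(p+k) β^p α^p. The first block has length p+k ≠ p, so the three block lengths are no longer equal and xy²z ∉ L.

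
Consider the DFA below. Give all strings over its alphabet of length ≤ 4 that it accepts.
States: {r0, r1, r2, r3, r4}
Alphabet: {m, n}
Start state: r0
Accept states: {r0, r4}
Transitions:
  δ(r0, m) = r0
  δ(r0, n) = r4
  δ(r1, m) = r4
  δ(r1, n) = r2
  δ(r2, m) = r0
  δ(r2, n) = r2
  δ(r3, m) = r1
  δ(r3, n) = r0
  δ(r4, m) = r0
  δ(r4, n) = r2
ε, m, n, mm, mn, nm, mmm, mmn, mnm, nmm, nmn, nnm, mmmm, mmmn, mmnm, mnmm, mnmn, mnnm, nmmm, nmmn, nmnm, nnmm, nnmn, nnnm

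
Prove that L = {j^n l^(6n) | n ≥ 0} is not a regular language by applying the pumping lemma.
Assume L is regular with pumping length p. Idea: pumping the j-block breaks the 1:6 ratio.
Choose s = j^p l^(6p) (length 7p ≥ p). By the pumping lemma, s = xyz with |xy| ≤ p, |y| > 0, so y = j^k with k ≥ 1. Then xy²z = j^(p+k) l^(6p). For this to be in L we would need 6p = 6(p+k), i.e. 6k = 0, contradicting k ≥ 1. So xy²z ∉ L.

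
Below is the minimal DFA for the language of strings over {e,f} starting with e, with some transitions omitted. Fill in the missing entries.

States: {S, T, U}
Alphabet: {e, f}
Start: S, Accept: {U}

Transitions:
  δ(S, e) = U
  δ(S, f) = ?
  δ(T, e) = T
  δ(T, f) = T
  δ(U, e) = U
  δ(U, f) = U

From the language and accept set, identify what each state tracks — S: no input read; T: started with f (dead); U: started with e.
Each missing δ(q, a) is the state matching the new tracked value after reading a.
δ(S, f) = T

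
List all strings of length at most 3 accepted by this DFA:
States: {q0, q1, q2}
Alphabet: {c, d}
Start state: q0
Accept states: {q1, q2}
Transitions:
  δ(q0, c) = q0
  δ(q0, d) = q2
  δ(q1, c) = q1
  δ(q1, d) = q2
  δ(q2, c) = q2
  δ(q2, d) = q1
d, cd, dc, dd, ccd, cdc, cdd, dcc, dcd, ddc, ddd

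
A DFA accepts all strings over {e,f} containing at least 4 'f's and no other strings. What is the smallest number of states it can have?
By Myhill–Nerode, count the distinguishable equivalence classes: 5 classes — having seen 0, 1, …, 3, or ≥4 copies of 'f'; any two classes i < j (j ≤ 4) are distinguished by the string f^(4−j), which takes class j to 4 copies (accepted) but leaves class i below 4 (rejected).
5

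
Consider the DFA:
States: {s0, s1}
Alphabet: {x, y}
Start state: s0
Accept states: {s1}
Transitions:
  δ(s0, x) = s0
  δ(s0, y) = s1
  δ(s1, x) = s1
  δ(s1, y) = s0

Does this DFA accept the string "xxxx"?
Processing string "xxxx":
  s0 --x--> s0
  s0 --x--> s0
  s0 --x--> s0
  s0 --x--> s0
Final state: s0
Accept states: {s1}
No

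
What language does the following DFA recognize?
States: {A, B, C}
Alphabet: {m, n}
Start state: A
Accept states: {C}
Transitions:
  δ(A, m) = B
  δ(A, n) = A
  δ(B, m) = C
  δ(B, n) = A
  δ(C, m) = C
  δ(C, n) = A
Testing a few strings:
  'nn' → reject
  'n' → reject
  'm' → reject
  'mmnn' → reject
State roles: A=last symbol not m; B=one trailing m; C=two trailing m's
All strings over {m,n} ending with mm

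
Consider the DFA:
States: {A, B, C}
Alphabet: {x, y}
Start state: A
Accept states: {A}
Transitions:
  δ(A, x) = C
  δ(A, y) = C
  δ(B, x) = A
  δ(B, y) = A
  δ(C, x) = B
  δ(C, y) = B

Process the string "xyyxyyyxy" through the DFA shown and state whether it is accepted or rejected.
Processing string "xyyxyyyxy":
  A --x--> C
  C --y--> B
  B --y--> A
  A --x--> C
  C --y--> B
  B --y--> A
  A --y--> C
  C --x--> B
  B --y--> A
Final state: A
Accept states: {A}
Yes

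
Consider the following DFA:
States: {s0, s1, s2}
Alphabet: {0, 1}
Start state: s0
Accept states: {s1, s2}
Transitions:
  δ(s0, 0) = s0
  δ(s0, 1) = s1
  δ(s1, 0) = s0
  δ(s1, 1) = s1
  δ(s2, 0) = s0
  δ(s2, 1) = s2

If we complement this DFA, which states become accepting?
Complement accept states = All states \ Original accept states
= {s0, s1, s2} \ {s1, s2}
{s0}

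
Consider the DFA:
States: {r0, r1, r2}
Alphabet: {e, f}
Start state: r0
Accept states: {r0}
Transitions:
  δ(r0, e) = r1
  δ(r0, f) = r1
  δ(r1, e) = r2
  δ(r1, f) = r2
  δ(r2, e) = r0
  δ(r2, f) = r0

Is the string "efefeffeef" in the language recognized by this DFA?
Processing string "efefeffeef":
  r0 --e--> r1
  r1 --f--> r2
  r2 --e--> r0
  r0 --f--> r1
  r1 --e--> r2
  r2 --f--> r0
  r0 --f--> r1
  r1 --e--> r2
  r2 --e--> r0
  r0 --f--> r1
Final state: r1
Accept states: {r0}
No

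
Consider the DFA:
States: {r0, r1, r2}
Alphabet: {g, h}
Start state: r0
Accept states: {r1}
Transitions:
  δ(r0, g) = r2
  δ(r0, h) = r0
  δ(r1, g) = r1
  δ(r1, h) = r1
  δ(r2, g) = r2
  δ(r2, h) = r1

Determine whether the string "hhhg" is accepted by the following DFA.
Processing string "hhhg":
  r0 --h--> r0
  r0 --h--> r0
  r0 --h--> r0
  r0 --g--> r2
Final state: r2
Accept states: {r1}
No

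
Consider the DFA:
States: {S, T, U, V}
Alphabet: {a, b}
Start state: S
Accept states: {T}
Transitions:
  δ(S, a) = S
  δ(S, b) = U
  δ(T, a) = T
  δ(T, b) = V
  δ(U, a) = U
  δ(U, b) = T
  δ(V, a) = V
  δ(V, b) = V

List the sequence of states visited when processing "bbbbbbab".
read 'b': S → U
  read 'b': U → T
  read 'b': T → V
  read 'b': V → V
  read 'b': V → V
  read 'b': V → V
  read 'a': V → V
  read 'b': V → V
S -> U -> T -> V -> V -> V -> V -> V -> V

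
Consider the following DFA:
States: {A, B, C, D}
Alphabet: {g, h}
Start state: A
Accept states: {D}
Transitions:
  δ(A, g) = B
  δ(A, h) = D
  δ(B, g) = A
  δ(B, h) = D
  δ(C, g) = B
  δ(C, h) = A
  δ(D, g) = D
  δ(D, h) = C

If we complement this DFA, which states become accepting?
Complement accept states = All states \ Original accept states
= {A, B, C, D} \ {D}
{A, B, C}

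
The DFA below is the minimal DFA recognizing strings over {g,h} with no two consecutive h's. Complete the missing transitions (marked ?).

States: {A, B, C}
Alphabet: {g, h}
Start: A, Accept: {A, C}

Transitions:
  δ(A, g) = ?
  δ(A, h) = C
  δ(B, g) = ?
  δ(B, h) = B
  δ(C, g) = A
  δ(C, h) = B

From the language and accept set, identify what each state tracks — A: last symbol not h (ok); B: saw hh (dead); C: last symbol h (ok).
Each missing δ(q, a) is the state matching the new tracked value after reading a.
δ(A, g) = A; δ(B, g) = B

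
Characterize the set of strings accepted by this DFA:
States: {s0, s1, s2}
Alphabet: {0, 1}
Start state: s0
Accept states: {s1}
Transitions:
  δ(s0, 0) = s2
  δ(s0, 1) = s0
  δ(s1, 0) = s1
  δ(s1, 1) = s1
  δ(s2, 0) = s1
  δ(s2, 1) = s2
Testing a few strings:
  '110' → reject
  '01' → reject
  '0' → reject
  '011' → reject
State roles: s0=zero 0's seen; s1=≥ two 0's seen; s2=one 0 seen
All binary strings containing at least two 0's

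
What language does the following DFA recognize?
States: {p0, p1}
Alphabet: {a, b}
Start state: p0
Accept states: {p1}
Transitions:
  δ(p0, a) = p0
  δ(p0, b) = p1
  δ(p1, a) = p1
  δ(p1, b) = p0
Testing a few strings:
  'b' → accept
  'abb' → reject
  'a' → reject
  'aa' → reject
State roles: p0=even number of b's so far; p1=odd number of b's so far
All strings over {a,b} with an odd number of b's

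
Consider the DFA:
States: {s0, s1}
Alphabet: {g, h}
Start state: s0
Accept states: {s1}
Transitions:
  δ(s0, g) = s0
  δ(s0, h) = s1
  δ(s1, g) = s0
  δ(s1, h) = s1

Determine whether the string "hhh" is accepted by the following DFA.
Processing string "hhh":
  s0 --h--> s1
  s1 --h--> s1
  s1 --h--> s1
Final state: s1
Accept states: {s1}
Yes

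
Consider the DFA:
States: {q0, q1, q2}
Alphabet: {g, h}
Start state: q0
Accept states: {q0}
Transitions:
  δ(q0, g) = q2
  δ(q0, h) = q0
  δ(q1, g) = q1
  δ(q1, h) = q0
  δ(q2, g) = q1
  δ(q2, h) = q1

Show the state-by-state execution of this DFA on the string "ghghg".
read 'g': q0 → q2
  read 'h': q2 → q1
  read 'g': q1 → q1
  read 'h': q1 → q0
  read 'g': q0 → q2
q0 -> q2 -> q1 -> q1 -> q0 -> q2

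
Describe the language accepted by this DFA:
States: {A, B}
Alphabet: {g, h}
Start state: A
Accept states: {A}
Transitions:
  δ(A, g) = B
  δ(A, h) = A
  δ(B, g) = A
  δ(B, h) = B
Testing a few strings:
  'ggg' → reject
  'h' → accept
  'hhg' → reject
  'g' → reject
State roles: A=even number of g's so far; B=odd number of g's so far
All strings over {g,h} with an even number of g's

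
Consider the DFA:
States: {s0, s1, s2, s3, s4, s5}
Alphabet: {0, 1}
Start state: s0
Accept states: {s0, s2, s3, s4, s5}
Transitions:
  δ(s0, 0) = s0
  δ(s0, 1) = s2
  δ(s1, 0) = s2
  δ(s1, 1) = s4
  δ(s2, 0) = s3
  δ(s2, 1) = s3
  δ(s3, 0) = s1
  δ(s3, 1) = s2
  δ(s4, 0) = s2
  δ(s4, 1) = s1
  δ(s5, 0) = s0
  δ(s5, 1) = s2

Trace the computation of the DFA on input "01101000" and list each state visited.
read '0': s0 → s0
  read '1': s0 → s2
  read '1': s2 → s3
  read '0': s3 → s1
  read '1': s1 → s4
  read '0': s4 → s2
  read '0': s2 → s3
  read '0': s3 → s1
s0 -> s0 -> s2 -> s3 -> s1 -> s4 -> s2 -> s3 -> s1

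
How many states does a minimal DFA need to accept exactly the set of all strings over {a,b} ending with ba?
By Myhill–Nerode, count the distinguishable equivalence classes: three classes — suffix matches ε, b, or ba.
3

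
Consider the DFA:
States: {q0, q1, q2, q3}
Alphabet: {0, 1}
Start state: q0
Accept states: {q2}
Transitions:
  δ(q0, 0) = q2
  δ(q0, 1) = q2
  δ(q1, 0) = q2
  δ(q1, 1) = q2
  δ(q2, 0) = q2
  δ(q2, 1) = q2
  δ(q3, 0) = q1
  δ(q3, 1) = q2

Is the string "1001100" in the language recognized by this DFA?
Processing string "1001100":
  q0 --1--> q2
  q2 --0--> q2
  q2 --0--> q2
  q2 --1--> q2
  q2 --1--> q2
  q2 --0--> q2
  q2 --0--> q2
Final state: q2
Accept states: {q2}
Yes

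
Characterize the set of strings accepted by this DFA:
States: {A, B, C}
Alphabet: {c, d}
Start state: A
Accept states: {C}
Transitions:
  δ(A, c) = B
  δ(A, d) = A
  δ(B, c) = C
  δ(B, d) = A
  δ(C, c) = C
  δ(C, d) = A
Testing a few strings:
  'cd' → reject
  'ccc' → accept
  'cddd' → reject
  'cdcd' → reject
State roles: A=last symbol not c; B=one trailing c; C=two trailing c's
All strings over {c,d} ending with cc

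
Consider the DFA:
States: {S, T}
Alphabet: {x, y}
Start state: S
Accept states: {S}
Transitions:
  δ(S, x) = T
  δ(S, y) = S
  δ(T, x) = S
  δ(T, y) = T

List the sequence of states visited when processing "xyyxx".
read 'x': S → T
  read 'y': T → T
  read 'y': T → T
  read 'x': T → S
  read 'x': S → T
S -> T -> T -> T -> S -> T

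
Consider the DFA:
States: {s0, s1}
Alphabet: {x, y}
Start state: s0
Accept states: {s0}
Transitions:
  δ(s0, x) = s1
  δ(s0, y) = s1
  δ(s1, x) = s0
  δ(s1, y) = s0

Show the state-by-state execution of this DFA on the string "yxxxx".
read 'y': s0 → s1
  read 'x': s1 → s0
  read 'x': s0 → s1
  read 'x': s1 → s0
  read 'x': s0 → s1
s0 -> s1 -> s0 -> s1 -> s0 -> s1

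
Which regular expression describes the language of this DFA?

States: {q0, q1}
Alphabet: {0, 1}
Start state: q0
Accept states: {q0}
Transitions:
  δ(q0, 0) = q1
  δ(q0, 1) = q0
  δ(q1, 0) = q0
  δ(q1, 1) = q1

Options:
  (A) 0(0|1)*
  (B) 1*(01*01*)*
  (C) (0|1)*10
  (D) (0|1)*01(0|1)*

Check each option against the DFA on short strings; one disagreement eliminates an option:
  (A) 0(0|1)*: on ε the DFA stays in q0 and accepts (q0 ∈ Accept), but the regex does not match it → eliminate
  (B) 1*(01*01*)*: agrees with the DFA on every string of length ≤ 6
  (C) (0|1)*10: on ε the DFA stays in q0 and accepts (q0 ∈ Accept), but the regex does not match it → eliminate
  (D) (0|1)*01(0|1)*: on ε the DFA stays in q0 and accepts (q0 ∈ Accept), but the regex does not match it → eliminate
Only (B) is consistent with the DFA.
(B) 1*(01*01*)*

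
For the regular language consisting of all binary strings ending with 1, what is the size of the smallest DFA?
By Myhill–Nerode, count the distinguishable equivalence classes: two classes — last symbol is 1 vs. not.
2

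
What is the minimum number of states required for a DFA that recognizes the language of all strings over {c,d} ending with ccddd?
By Myhill–Nerode, count the distinguishable equivalence classes: 6 classes — one per longest suffix of the input that is a prefix of 'ccddd' (lengths 0 through 5); only the length-5 class is accepting.
6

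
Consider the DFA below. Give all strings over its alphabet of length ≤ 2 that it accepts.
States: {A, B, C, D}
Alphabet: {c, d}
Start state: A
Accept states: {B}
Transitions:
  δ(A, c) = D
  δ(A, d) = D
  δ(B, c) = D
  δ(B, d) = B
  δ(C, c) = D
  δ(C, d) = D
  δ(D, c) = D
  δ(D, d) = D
None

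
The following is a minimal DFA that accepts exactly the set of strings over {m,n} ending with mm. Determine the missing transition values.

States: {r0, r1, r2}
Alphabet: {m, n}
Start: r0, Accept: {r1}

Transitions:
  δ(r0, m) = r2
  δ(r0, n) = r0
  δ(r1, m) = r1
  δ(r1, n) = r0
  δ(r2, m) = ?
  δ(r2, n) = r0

From the language and accept set, identify what each state tracks — r0: last symbol not m; r1: two trailing m's; r2: one trailing m.
Each missing δ(q, a) is the state matching the new tracked value after reading a.
δ(r2, m) = r1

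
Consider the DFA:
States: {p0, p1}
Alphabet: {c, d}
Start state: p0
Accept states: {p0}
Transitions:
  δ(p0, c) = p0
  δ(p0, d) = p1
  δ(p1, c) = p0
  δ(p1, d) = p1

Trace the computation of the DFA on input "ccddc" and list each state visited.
read 'c': p0 → p0
  read 'c': p0 → p0
  read 'd': p0 → p1
  read 'd': p1 → p1
  read 'c': p1 → p0
p0 -> p0 -> p0 -> p1 -> p1 -> p0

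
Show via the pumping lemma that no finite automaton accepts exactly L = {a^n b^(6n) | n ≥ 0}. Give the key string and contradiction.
Assume L is regular with pumping length p. Idea: pumping the a-block breaks the 1:6 ratio.
Choose s = a^p b^(6p) (length 7p ≥ p). By the pumping lemma, s = xyz with |xy| ≤ p, |y| > 0, so y = a^k with k ≥ 1. Then xy²z = a^(p+k) b^(6p). For this to be in L we would need 6p = 6(p+k), i.e. 6k = 0, contradicting k ≥ 1. So xy²z ∉ L.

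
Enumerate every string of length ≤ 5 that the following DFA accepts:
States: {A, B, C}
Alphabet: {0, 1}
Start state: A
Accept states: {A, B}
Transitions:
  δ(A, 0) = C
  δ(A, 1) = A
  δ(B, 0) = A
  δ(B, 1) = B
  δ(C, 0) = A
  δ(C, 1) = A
ε, 1, 00, 01, 11, 001, 011, 100, 101, 111, 0000, 0001, 0011, 0100, 0101, 0111, 1001, 1011, 1100, 1101, 1111, 00001, 00011, 00100, 00101, 00111, 01001, 01011, 01100, 01101, 01111, 10000, 10001, 10011, 10100, 10101, 10111, 11001, 11011, 11100, 11101, 11111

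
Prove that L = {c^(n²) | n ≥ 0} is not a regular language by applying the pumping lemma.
Assume L is regular with pumping length p. Idea: pumping adds a fixed amount, but gaps between consecutive squares grow.
Choose s = c^(p²) (length p² ≥ p). By the pumping lemma, s = xyz with |xy| ≤ p, |y| > 0, so |y| = k with 1 ≤ k ≤ p. Then |xy²z| = p²+k. Since p² < p²+k ≤ p²+p < (p+1)², the length p²+k lies strictly between consecutive squares, so it is not a perfect square and xy²z ∉ L.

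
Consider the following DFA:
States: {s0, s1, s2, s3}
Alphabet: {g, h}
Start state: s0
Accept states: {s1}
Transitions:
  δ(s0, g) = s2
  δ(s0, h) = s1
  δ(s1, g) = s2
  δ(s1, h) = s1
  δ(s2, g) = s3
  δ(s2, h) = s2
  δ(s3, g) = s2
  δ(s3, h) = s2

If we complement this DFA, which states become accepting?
Complement accept states = All states \ Original accept states
= {s0, s1, s2, s3} \ {s1}
{s0, s2, s3}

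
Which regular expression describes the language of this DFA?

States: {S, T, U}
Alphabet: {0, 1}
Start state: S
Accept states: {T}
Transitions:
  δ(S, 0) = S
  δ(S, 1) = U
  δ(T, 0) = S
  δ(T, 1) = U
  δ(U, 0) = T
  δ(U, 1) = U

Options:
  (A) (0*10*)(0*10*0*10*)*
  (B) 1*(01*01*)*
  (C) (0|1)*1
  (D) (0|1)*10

Check each option against the DFA on short strings; one disagreement eliminates an option:
  (A) (0*10*)(0*10*0*10*)*: on '1' the DFA goes S → U and rejects (U ∉ Accept), but the regex matches it → eliminate
  (B) 1*(01*01*)*: on ε the DFA stays in S and rejects (S ∉ Accept), but the regex matches it → eliminate
  (C) (0|1)*1: on '1' the DFA goes S → U and rejects (U ∉ Accept), but the regex matches it → eliminate
  (D) (0|1)*10: agrees with the DFA on every string of length ≤ 6
Only (D) is consistent with the DFA.
(D) (0|1)*10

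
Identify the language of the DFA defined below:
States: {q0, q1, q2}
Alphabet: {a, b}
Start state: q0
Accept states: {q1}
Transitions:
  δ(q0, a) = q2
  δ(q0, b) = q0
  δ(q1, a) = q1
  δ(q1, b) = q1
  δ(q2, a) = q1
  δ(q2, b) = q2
Testing a few strings:
  'a' → reject
  'aa' → accept
  'aba' → accept
  'b' → reject
State roles: q0=zero a's seen; q1=≥ two a's seen; q2=one a seen
All strings over {a,b} containing at least two a's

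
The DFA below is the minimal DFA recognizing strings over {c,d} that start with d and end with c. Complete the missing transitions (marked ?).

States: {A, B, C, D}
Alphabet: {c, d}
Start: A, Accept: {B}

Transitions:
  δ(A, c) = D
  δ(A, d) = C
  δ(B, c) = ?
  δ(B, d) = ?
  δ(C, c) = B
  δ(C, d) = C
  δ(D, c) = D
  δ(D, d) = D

From the language and accept set, identify what each state tracks — A: no input read; B: started with d, last symbol c; C: started with d, last symbol d; D: started with c (dead).
Each missing δ(q, a) is the state matching the new tracked value after reading a.
δ(B, c) = B; δ(B, d) = C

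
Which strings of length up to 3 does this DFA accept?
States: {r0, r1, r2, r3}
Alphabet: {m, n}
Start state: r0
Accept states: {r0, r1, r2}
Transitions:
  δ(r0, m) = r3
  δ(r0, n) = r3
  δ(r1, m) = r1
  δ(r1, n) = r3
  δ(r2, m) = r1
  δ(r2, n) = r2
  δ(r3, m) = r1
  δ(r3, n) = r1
ε, mm, mn, nm, nn, mmm, mnm, nmm, nnm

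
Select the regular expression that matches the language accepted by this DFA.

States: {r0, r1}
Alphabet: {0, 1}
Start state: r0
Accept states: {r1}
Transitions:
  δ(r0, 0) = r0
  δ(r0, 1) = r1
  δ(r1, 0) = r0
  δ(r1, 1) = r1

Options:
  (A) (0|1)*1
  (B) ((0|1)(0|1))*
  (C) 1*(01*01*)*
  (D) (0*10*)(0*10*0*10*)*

Check each option against the DFA on short strings; one disagreement eliminates an option:
  (A) (0|1)*1: agrees with the DFA on every string of length ≤ 6
  (B) ((0|1)(0|1))*: on ε the DFA stays in r0 and rejects (r0 ∉ Accept), but the regex matches it → eliminate
  (C) 1*(01*01*)*: on ε the DFA stays in r0 and rejects (r0 ∉ Accept), but the regex matches it → eliminate
  (D) (0*10*)(0*10*0*10*)*: on '10' the DFA goes r0 → r1 → r0 and rejects (r0 ∉ Accept), but the regex matches it → eliminate
Only (A) is consistent with the DFA.
(A) (0|1)*1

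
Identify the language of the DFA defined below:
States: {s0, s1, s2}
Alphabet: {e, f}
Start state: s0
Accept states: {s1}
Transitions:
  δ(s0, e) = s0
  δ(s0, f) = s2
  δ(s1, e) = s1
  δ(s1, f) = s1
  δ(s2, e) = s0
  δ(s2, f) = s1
Testing a few strings:
  'fff' → accept
  'fe' → reject
  'ff' → accept
  'e' → reject
State roles: s0=no progress toward ff; s1=substring ff seen; s2=one trailing f
All strings over {e,f} containing the substring ff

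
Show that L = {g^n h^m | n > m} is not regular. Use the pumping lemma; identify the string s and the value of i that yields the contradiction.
Assume L is regular with pumping length p. Idea: pumping down the g-block drops the g-count to at most the h-count.
Choose s = g^(p+1) h^p ∈ L (|s| = 2p+1 ≥ p). By the pumping lemma, s = xyz with |xy| ≤ p, |y| > 0, so y = g^k with k ≥ 1. Take i = 0: xz = g^(p+1−k) h^p. Since k ≥ 1, p+1−k ≤ p, so the number of g's is no longer strictly greater than the number of h's, hence xz ∉ L.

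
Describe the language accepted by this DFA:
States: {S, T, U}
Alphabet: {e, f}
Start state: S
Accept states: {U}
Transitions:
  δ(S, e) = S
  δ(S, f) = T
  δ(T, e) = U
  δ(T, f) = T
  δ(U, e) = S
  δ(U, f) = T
Testing a few strings:
  'ef' → reject
  'e' → reject
  'f' → reject
  'ee' → reject
State roles: S=no suffix match; T=one trailing f; U=suffix is fe
All strings over {e,f} ending with fe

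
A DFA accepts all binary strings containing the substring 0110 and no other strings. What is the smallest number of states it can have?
By Myhill–Nerode, count the distinguishable equivalence classes: 5 classes — one per longest suffix of the input that is a prefix of '0110' (lengths 0 through 3), plus an absorbing 'already seen 0110' class.
5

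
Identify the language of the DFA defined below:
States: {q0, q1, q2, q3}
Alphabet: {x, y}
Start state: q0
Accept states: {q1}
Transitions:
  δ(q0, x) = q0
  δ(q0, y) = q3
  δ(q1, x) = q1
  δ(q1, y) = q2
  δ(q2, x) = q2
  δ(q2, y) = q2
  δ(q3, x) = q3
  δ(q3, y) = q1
Testing a few strings:
  'yy' → accept
  'yyy' → reject
  'xxx' → reject
  'yx' → reject
State roles: q0=zero y's; q1=two y's; q2=≥ three y's (dead); q3=one y
All strings over {x,y} containing exactly two y's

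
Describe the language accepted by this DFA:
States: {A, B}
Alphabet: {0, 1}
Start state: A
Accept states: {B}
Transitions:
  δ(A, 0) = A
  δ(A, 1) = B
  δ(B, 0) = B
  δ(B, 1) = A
Testing a few strings:
  '100' → accept
  '1' → accept
  '01' → accept
  '001' → accept
State roles: A=even number of 1's so far; B=odd number of 1's so far
All binary strings with an odd number of 1's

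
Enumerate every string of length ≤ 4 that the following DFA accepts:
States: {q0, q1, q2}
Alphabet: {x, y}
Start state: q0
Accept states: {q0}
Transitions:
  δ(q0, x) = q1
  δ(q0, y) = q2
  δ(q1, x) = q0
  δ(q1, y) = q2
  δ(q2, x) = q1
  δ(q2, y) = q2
ε, xx, yxx, xxxx, xyxx, yyxx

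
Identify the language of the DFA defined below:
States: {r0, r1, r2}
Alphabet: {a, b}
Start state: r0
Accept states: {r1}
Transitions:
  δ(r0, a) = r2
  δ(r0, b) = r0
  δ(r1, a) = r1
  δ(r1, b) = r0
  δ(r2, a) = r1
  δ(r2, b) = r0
Testing a few strings:
  'baa' → accept
  'aba' → reject
  'bba' → reject
  'aa' → accept
State roles: r0=last symbol not a; r1=two trailing a's; r2=one trailing a
All strings over {a,b} ending with aa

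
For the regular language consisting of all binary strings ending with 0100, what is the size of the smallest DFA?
By Myhill–Nerode, count the distinguishable equivalence classes: 5 classes — one per longest suffix of the input that is a prefix of '0100' (lengths 0 through 4); only the length-4 class is accepting.
5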